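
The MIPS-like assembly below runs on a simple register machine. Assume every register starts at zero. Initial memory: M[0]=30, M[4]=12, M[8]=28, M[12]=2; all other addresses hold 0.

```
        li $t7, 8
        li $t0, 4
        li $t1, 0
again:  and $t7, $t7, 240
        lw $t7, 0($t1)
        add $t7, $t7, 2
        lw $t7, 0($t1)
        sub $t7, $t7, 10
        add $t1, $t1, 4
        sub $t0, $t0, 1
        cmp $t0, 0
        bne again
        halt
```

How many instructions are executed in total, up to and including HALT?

after li $t7, 8: $t7=8
after li $t0, 4: $t0=4
after li $t1, 0: $t1=0
after and $t7, $t7, 240: $t7=8&240=0
after lw $t7, 0($t1): $t7=M[0]=30
after add $t7, $t7, 2: $t7=30+2=32
after lw $t7, 0($t1): $t7=M[0]=30
after sub $t7, $t7, 10: $t7=30-10=20
after add $t1, $t1, 4: $t1=0+4=4
after sub $t0, $t0, 1: $t0=4-1=3
cmp $t0, 0  (cmp 3,0)
bne again: taken
after and $t7, $t7, 240: $t7=20&240=16
after lw $t7, 0($t1): $t7=M[4]=12
after add $t7, $t7, 2: $t7=12+2=14
after lw $t7, 0($t1): $t7=M[4]=12
after sub $t7, $t7, 10: $t7=12-10=2
after add $t1, $t1, 4: $t1=4+4=8
after sub $t0, $t0, 1: $t0=3-1=2
cmp $t0, 0  (cmp 2,0)
bne again: taken
after and $t7, $t7, 240: $t7=2&240=0
after lw $t7, 0($t1): $t7=M[8]=28
after add $t7, $t7, 2: $t7=28+2=30
after lw $t7, 0($t1): $t7=M[8]=28
after sub $t7, $t7, 10: $t7=28-10=18
after add $t1, $t1, 4: $t1=8+4=12
after sub $t0, $t0, 1: $t0=2-1=1
cmp $t0, 0  (cmp 1,0)
bne again: taken
after and $t7, $t7, 240: $t7=18&240=16
after lw $t7, 0($t1): $t7=M[12]=2
after add $t7, $t7, 2: $t7=2+2=4
after lw $t7, 0($t1): $t7=M[12]=2
after sub $t7, $t7, 10: $t7=2-10=-8
after add $t1, $t1, 4: $t1=12+4=16
after sub $t0, $t0, 1: $t0=1-1=0
cmp $t0, 0  (cmp 0,0)
bne again: not taken
halt.
Total executed instructions: 40.

40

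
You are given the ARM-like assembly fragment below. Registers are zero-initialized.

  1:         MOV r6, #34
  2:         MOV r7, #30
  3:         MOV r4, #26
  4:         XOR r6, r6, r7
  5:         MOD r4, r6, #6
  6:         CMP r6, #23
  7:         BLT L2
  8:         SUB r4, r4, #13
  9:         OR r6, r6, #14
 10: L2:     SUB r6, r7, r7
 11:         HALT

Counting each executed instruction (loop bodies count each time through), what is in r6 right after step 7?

60

after MOV r6, #34: r6=34
after MOV r7, #30: r7=30
after MOV r4, #26: r4=26
after XOR r6, r6, r7: r6=34^30=60
after MOD r4, r6, #6: r4=60%6=0
CMP r6, #23  (cmp 60,23)
BLT L2: not taken
After step 7: r6 = 60.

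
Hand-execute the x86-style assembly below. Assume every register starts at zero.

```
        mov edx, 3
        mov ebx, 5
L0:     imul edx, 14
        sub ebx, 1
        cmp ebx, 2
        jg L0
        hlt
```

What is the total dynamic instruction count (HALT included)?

mov edx, 3 → edx=3
mov ebx, 5 → ebx=5
imul edx, 14 → edx=3*14=42
sub ebx, 1 → ebx=5-1=4
cmp ebx, 2  (cmp 4,2)
jg L0: taken
imul edx, 14 → edx=42*14=588
sub ebx, 1 → ebx=4-1=3
cmp ebx, 2  (cmp 3,2)
jg L0: taken
imul edx, 14 → edx=588*14=8232
sub ebx, 1 → ebx=3-1=2
cmp ebx, 2  (cmp 2,2)
jg L0: not taken
halt.
Total executed instructions: 15.

15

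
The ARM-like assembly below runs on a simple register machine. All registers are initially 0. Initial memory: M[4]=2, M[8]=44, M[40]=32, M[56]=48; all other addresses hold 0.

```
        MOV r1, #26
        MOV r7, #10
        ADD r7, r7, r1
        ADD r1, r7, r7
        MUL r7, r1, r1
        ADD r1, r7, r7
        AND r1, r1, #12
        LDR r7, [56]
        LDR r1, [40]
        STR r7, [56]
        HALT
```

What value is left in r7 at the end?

after MOV r1, #26: r1=26
after MOV r7, #10: r7=10
after ADD r7, r7, r1: r7=10+26=36
after ADD r1, r7, r7: r1=36+36=72
after MUL r7, r1, r1: r7=72*72=5184
after ADD r1, r7, r7: r1=5184+5184=10368
after AND r1, r1, #12: r1=10368&12=0
after LDR r7, [56]: r7=M[56]=48
after LDR r1, [40]: r1=M[40]=32
STR r7, [56] → M[56]=48
halt.

48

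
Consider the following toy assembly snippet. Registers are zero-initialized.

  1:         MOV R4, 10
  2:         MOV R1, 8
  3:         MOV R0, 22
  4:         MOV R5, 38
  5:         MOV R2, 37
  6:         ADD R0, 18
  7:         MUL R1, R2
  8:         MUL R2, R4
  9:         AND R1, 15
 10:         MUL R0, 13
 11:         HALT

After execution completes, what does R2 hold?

after MOV R4, 10: R4=10
after MOV R1, 8: R1=8
after MOV R0, 22: R0=22
after MOV R5, 38: R5=38
after MOV R2, 37: R2=37
after ADD R0, 18: R0=22+18=40
after MUL R1, R2: R1=8*37=296
after MUL R2, R4: R2=37*10=370
after AND R1, 15: R1=296&15=8
after MUL R0, 13: R0=40*13=520
halt.

370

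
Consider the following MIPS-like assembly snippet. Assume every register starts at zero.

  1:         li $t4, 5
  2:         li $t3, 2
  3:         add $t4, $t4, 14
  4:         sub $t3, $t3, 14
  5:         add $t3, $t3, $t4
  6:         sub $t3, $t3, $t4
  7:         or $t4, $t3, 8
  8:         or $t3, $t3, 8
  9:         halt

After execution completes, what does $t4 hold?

-4

$t4=5
$t3=2
$t4=5+14=19
$t3=2-14=-12
$t3=(-12)+19=7
$t3=7-19=-12
$t4=(-12)|8=-4
$t3=(-12)|8=-4
halt.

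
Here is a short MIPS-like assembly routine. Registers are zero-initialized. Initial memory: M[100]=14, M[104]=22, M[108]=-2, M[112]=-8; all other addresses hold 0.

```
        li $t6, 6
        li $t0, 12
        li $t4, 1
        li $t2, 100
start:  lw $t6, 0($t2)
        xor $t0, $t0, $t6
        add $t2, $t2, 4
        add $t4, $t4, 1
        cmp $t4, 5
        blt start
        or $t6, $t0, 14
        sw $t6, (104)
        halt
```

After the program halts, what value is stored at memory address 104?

30

li $t6, 6 → $t6=6
li $t0, 12 → $t0=12
li $t4, 1 → $t4=1
li $t2, 100 → $t2=100
lw $t6, 0($t2) → $t6=M[100]=14
xor $t0, $t0, $t6 → $t0=12^14=2
add $t2, $t2, 4 → $t2=100+4=104
add $t4, $t4, 1 → $t4=1+1=2
cmp $t4, 5  (cmp 2,5)
blt start: taken
lw $t6, 0($t2) → $t6=M[104]=22
xor $t0, $t0, $t6 → $t0=2^22=20
add $t2, $t2, 4 → $t2=104+4=108
add $t4, $t4, 1 → $t4=2+1=3
cmp $t4, 5  (cmp 3,5)
blt start: taken
lw $t6, 0($t2) → $t6=M[108]=-2
xor $t0, $t0, $t6 → $t0=20^(-2)=-22
add $t2, $t2, 4 → $t2=108+4=112
add $t4, $t4, 1 → $t4=3+1=4
cmp $t4, 5  (cmp 4,5)
blt start: taken
lw $t6, 0($t2) → $t6=M[112]=-8
xor $t0, $t0, $t6 → $t0=(-22)^(-8)=18
add $t2, $t2, 4 → $t2=112+4=116
add $t4, $t4, 1 → $t4=4+1=5
cmp $t4, 5  (cmp 5,5)
blt start: not taken
or $t6, $t0, 14 → $t6=18|14=30
sw $t6, (104) → M[104]=30
halt.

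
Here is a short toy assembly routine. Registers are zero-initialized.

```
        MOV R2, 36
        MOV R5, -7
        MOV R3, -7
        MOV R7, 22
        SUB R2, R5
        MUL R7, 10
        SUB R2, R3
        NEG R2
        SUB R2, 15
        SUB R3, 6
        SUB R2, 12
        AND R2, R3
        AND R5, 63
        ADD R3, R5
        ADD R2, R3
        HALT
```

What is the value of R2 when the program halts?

-33

after MOV R2, 36: R2=36
after MOV R5, -7: R5=-7
after MOV R3, -7: R3=-7
after MOV R7, 22: R7=22
after SUB R2, R5: R2=36-(-7)=43
after MUL R7, 10: R7=22*10=220
after SUB R2, R3: R2=43-(-7)=50
after NEG R2: R2=-(50)=-50
after SUB R2, 15: R2=(-50)-15=-65
after SUB R3, 6: R3=(-7)-6=-13
after SUB R2, 12: R2=(-65)-12=-77
after AND R2, R3: R2=(-77)&(-13)=-77
after AND R5, 63: R5=(-7)&63=57
after ADD R3, R5: R3=(-13)+57=44
after ADD R2, R3: R2=(-77)+44=-33
halt.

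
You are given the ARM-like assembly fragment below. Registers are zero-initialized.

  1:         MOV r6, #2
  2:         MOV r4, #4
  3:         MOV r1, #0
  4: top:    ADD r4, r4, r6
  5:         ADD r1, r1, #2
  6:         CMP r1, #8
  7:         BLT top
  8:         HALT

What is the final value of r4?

MOV r6, #2 → r6=2
MOV r4, #4 → r4=4
MOV r1, #0 → r1=0
ADD r4, r4, r6 → r4=4+2=6
ADD r1, r1, #2 → r1=0+2=2
CMP r1, #8  (cmp 2,8)
BLT top: taken
ADD r4, r4, r6 → r4=6+2=8
ADD r1, r1, #2 → r1=2+2=4
CMP r1, #8  (cmp 4,8)
BLT top: taken
ADD r4, r4, r6 → r4=8+2=10
ADD r1, r1, #2 → r1=4+2=6
CMP r1, #8  (cmp 6,8)
BLT top: taken
ADD r4, r4, r6 → r4=10+2=12
ADD r1, r1, #2 → r1=6+2=8
CMP r1, #8  (cmp 8,8)
BLT top: not taken
halt.

12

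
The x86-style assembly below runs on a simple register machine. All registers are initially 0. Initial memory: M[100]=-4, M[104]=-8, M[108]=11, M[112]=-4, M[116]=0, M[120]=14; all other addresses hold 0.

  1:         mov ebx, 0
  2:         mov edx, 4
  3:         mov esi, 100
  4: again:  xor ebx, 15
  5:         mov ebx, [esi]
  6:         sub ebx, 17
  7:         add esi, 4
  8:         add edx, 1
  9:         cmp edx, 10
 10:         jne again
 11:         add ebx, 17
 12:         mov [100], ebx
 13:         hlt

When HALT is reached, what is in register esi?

124

mov ebx, 0 → ebx=0
mov edx, 4 → edx=4
mov esi, 100 → esi=100
xor ebx, 15 → ebx=0^15=15
mov ebx, [esi] → ebx=M[100]=-4
sub ebx, 17 → ebx=(-4)-17=-21
add esi, 4 → esi=100+4=104
add edx, 1 → edx=4+1=5
cmp edx, 10  (cmp 5,10)
jne again: taken
xor ebx, 15 → ebx=(-21)^15=-28
mov ebx, [esi] → ebx=M[104]=-8
sub ebx, 17 → ebx=(-8)-17=-25
add esi, 4 → esi=104+4=108
add edx, 1 → edx=5+1=6
cmp edx, 10  (cmp 6,10)
jne again: taken
xor ebx, 15 → ebx=(-25)^15=-24
mov ebx, [esi] → ebx=M[108]=11
sub ebx, 17 → ebx=11-17=-6
add esi, 4 → esi=108+4=112
add edx, 1 → edx=6+1=7
cmp edx, 10  (cmp 7,10)
jne again: taken
xor ebx, 15 → ebx=(-6)^15=-11
mov ebx, [esi] → ebx=M[112]=-4
sub ebx, 17 → ebx=(-4)-17=-21
add esi, 4 → esi=112+4=116
add edx, 1 → edx=7+1=8
cmp edx, 10  (cmp 8,10)
jne again: taken
xor ebx, 15 → ebx=(-21)^15=-28
mov ebx, [esi] → ebx=M[116]=0
sub ebx, 17 → ebx=0-17=-17
add esi, 4 → esi=116+4=120
add edx, 1 → edx=8+1=9
cmp edx, 10  (cmp 9,10)
jne again: taken
xor ebx, 15 → ebx=(-17)^15=-32
mov ebx, [esi] → ebx=M[120]=14
sub ebx, 17 → ebx=14-17=-3
add esi, 4 → esi=120+4=124
add edx, 1 → edx=9+1=10
cmp edx, 10  (cmp 10,10)
jne again: not taken
add ebx, 17 → ebx=(-3)+17=14
mov [100], ebx → M[100]=14
halt.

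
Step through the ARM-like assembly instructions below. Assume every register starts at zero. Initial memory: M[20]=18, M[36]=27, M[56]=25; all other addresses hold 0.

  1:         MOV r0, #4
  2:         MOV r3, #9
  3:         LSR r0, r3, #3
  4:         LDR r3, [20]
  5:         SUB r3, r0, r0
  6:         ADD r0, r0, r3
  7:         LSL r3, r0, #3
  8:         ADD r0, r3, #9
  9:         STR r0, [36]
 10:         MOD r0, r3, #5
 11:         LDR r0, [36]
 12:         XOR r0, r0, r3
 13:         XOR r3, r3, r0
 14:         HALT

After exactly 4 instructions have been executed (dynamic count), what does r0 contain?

1

r0=4
r3=9
r0=9>>3=1
r3=M[20]=18
After step 4: r0 = 1.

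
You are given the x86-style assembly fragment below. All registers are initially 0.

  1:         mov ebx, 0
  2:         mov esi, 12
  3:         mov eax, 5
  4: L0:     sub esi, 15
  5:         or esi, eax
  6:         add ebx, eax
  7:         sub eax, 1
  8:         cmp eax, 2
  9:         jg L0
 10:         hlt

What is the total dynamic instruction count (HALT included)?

after mov ebx, 0: ebx=0
after mov esi, 12: esi=12
after mov eax, 5: eax=5
after sub esi, 15: esi=12-15=-3
after or esi, eax: esi=(-3)|5=-3
after add ebx, eax: ebx=0+5=5
after sub eax, 1: eax=5-1=4
cmp eax, 2  (cmp 4,2)
jg L0: taken
after sub esi, 15: esi=(-3)-15=-18
after or esi, eax: esi=(-18)|4=-18
after add ebx, eax: ebx=5+4=9
after sub eax, 1: eax=4-1=3
cmp eax, 2  (cmp 3,2)
jg L0: taken
after sub esi, 15: esi=(-18)-15=-33
after or esi, eax: esi=(-33)|3=-33
after add ebx, eax: ebx=9+3=12
after sub eax, 1: eax=3-1=2
cmp eax, 2  (cmp 2,2)
jg L0: not taken
halt.
Total executed instructions: 22.

22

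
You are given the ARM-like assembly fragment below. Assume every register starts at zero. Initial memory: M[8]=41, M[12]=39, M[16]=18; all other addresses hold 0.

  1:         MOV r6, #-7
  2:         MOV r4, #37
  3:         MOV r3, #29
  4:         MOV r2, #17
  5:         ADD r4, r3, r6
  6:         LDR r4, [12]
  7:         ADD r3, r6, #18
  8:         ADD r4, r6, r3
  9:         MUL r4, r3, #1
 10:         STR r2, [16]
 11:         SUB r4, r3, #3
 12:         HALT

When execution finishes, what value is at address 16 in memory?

after MOV r6, #-7: r6=-7
after MOV r4, #37: r4=37
after MOV r3, #29: r3=29
after MOV r2, #17: r2=17
after ADD r4, r3, r6: r4=29+(-7)=22
after LDR r4, [12]: r4=M[12]=39
after ADD r3, r6, #18: r3=(-7)+18=11
after ADD r4, r6, r3: r4=(-7)+11=4
after MUL r4, r3, #1: r4=11*1=11
STR r2, [16] → M[16]=17
after SUB r4, r3, #3: r4=11-3=8
halt.

17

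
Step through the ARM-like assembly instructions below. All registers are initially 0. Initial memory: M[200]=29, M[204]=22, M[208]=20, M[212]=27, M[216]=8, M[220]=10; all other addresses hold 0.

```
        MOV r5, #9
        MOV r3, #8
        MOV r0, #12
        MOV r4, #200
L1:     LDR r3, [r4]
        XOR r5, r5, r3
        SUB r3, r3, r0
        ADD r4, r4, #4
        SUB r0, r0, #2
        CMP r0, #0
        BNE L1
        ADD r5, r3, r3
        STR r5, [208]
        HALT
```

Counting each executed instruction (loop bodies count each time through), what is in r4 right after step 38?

after MOV r5, #9: r5=9
after MOV r3, #8: r3=8
after MOV r0, #12: r0=12
after MOV r4, #200: r4=200
after LDR r3, [r4]: r3=M[200]=29
after XOR r5, r5, r3: r5=9^29=20
after SUB r3, r3, r0: r3=29-12=17
after ADD r4, r4, #4: r4=200+4=204
after SUB r0, r0, #2: r0=12-2=10
CMP r0, #0  (cmp 10,0)
BNE L1: taken
after LDR r3, [r4]: r3=M[204]=22
after XOR r5, r5, r3: r5=20^22=2
after SUB r3, r3, r0: r3=22-10=12
after ADD r4, r4, #4: r4=204+4=208
after SUB r0, r0, #2: r0=10-2=8
CMP r0, #0  (cmp 8,0)
BNE L1: taken
after LDR r3, [r4]: r3=M[208]=20
after XOR r5, r5, r3: r5=2^20=22
after SUB r3, r3, r0: r3=20-8=12
after ADD r4, r4, #4: r4=208+4=212
after SUB r0, r0, #2: r0=8-2=6
CMP r0, #0  (cmp 6,0)
BNE L1: taken
after LDR r3, [r4]: r3=M[212]=27
after XOR r5, r5, r3: r5=22^27=13
after SUB r3, r3, r0: r3=27-6=21
after ADD r4, r4, #4: r4=212+4=216
after SUB r0, r0, #2: r0=6-2=4
CMP r0, #0  (cmp 4,0)
BNE L1: taken
after LDR r3, [r4]: r3=M[216]=8
after XOR r5, r5, r3: r5=13^8=5
after SUB r3, r3, r0: r3=8-4=4
after ADD r4, r4, #4: r4=216+4=220
after SUB r0, r0, #2: r0=4-2=2
CMP r0, #0  (cmp 2,0)
After step 38: r4 = 220.

220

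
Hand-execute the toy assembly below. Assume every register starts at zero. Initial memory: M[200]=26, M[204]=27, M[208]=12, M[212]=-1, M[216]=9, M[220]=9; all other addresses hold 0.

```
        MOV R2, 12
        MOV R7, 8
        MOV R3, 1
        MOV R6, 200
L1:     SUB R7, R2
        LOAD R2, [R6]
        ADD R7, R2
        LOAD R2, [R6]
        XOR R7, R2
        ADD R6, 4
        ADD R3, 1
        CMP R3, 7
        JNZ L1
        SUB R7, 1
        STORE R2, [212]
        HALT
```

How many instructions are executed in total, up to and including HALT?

after MOV R2, 12: R2=12
after MOV R7, 8: R7=8
after MOV R3, 1: R3=1
after MOV R6, 200: R6=200
after SUB R7, R2: R7=8-12=-4
after LOAD R2, [R6]: R2=M[200]=26
after ADD R7, R2: R7=(-4)+26=22
after LOAD R2, [R6]: R2=M[200]=26
after XOR R7, R2: R7=22^26=12
after ADD R6, 4: R6=200+4=204
after ADD R3, 1: R3=1+1=2
CMP R3, 7  (cmp 2,7)
JNZ L1: taken
after SUB R7, R2: R7=12-26=-14
after LOAD R2, [R6]: R2=M[204]=27
after ADD R7, R2: R7=(-14)+27=13
after LOAD R2, [R6]: R2=M[204]=27
after XOR R7, R2: R7=13^27=22
after ADD R6, 4: R6=204+4=208
after ADD R3, 1: R3=2+1=3
CMP R3, 7  (cmp 3,7)
JNZ L1: taken
after SUB R7, R2: R7=22-27=-5
after LOAD R2, [R6]: R2=M[208]=12
after ADD R7, R2: R7=(-5)+12=7
after LOAD R2, [R6]: R2=M[208]=12
after XOR R7, R2: R7=7^12=11
after ADD R6, 4: R6=208+4=212
after ADD R3, 1: R3=3+1=4
CMP R3, 7  (cmp 4,7)
JNZ L1: taken
after SUB R7, R2: R7=11-12=-1
after LOAD R2, [R6]: R2=M[212]=-1
after ADD R7, R2: R7=(-1)+(-1)=-2
after LOAD R2, [R6]: R2=M[212]=-1
after XOR R7, R2: R7=(-2)^(-1)=1
after ADD R6, 4: R6=212+4=216
after ADD R3, 1: R3=4+1=5
CMP R3, 7  (cmp 5,7)
JNZ L1: taken
after SUB R7, R2: R7=1-(-1)=2
after LOAD R2, [R6]: R2=M[216]=9
after ADD R7, R2: R7=2+9=11
after LOAD R2, [R6]: R2=M[216]=9
after XOR R7, R2: R7=11^9=2
after ADD R6, 4: R6=216+4=220
after ADD R3, 1: R3=5+1=6
CMP R3, 7  (cmp 6,7)
JNZ L1: taken
after SUB R7, R2: R7=2-9=-7
after LOAD R2, [R6]: R2=M[220]=9
after ADD R7, R2: R7=(-7)+9=2
after LOAD R2, [R6]: R2=M[220]=9
after XOR R7, R2: R7=2^9=11
after ADD R6, 4: R6=220+4=224
after ADD R3, 1: R3=6+1=7
CMP R3, 7  (cmp 7,7)
JNZ L1: not taken
after SUB R7, 1: R7=11-1=10
STORE R2, [212] → M[212]=9
halt.
Total executed instructions: 61.

61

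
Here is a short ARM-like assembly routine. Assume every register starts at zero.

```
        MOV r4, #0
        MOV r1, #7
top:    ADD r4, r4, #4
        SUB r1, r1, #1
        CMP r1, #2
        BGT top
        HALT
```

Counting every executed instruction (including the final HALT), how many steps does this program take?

after MOV r4, #0: r4=0
after MOV r1, #7: r1=7
after ADD r4, r4, #4: r4=0+4=4
after SUB r1, r1, #1: r1=7-1=6
CMP r1, #2  (cmp 6,2)
BGT top: taken
after ADD r4, r4, #4: r4=4+4=8
after SUB r1, r1, #1: r1=6-1=5
CMP r1, #2  (cmp 5,2)
BGT top: taken
after ADD r4, r4, #4: r4=8+4=12
after SUB r1, r1, #1: r1=5-1=4
CMP r1, #2  (cmp 4,2)
BGT top: taken
after ADD r4, r4, #4: r4=12+4=16
after SUB r1, r1, #1: r1=4-1=3
CMP r1, #2  (cmp 3,2)
BGT top: taken
after ADD r4, r4, #4: r4=16+4=20
after SUB r1, r1, #1: r1=3-1=2
CMP r1, #2  (cmp 2,2)
BGT top: not taken
halt.
Total executed instructions: 23.

23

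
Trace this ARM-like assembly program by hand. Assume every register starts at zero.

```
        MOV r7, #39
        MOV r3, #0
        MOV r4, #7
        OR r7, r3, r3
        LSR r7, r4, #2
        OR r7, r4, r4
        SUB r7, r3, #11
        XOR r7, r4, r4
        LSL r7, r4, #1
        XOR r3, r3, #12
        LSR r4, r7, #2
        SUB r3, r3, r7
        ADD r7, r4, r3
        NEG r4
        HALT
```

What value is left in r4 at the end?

after MOV r7, #39: r7=39
after MOV r3, #0: r3=0
after MOV r4, #7: r4=7
after OR r7, r3, r3: r7=0|0=0
after LSR r7, r4, #2: r7=7>>2=1
after OR r7, r4, r4: r7=7|7=7
after SUB r7, r3, #11: r7=0-11=-11
after XOR r7, r4, r4: r7=7^7=0
after LSL r7, r4, #1: r7=7<<1=14
after XOR r3, r3, #12: r3=0^12=12
after LSR r4, r7, #2: r4=14>>2=3
after SUB r3, r3, r7: r3=12-14=-2
after ADD r7, r4, r3: r7=3+(-2)=1
after NEG r4: r4=-(3)=-3
halt.

-3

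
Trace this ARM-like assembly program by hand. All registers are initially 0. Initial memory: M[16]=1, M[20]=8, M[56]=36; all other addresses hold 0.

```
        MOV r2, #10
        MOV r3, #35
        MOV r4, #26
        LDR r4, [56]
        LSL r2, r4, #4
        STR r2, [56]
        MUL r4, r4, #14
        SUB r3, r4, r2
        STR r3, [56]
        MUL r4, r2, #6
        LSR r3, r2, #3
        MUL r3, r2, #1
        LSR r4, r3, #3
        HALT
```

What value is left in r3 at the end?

r2=10
r3=35
r4=26
r4=M[56]=36
r2=36<<4=576
STR r2, [56] → M[56]=576
r4=36*14=504
r3=504-576=-72
STR r3, [56] → M[56]=-72
r4=576*6=3456
r3=576>>3=72
r3=576*1=576
r4=576>>3=72
halt.

576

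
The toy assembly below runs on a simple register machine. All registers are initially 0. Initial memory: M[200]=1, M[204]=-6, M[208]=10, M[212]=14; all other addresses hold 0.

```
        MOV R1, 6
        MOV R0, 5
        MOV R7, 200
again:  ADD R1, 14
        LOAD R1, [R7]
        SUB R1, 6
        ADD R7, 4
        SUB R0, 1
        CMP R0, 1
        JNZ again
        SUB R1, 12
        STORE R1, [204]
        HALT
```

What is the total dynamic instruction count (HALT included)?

after MOV R1, 6: R1=6
after MOV R0, 5: R0=5
after MOV R7, 200: R7=200
after ADD R1, 14: R1=6+14=20
after LOAD R1, [R7]: R1=M[200]=1
after SUB R1, 6: R1=1-6=-5
after ADD R7, 4: R7=200+4=204
after SUB R0, 1: R0=5-1=4
CMP R0, 1  (cmp 4,1)
JNZ again: taken
after ADD R1, 14: R1=(-5)+14=9
after LOAD R1, [R7]: R1=M[204]=-6
after SUB R1, 6: R1=(-6)-6=-12
after ADD R7, 4: R7=204+4=208
after SUB R0, 1: R0=4-1=3
CMP R0, 1  (cmp 3,1)
JNZ again: taken
after ADD R1, 14: R1=(-12)+14=2
after LOAD R1, [R7]: R1=M[208]=10
after SUB R1, 6: R1=10-6=4
after ADD R7, 4: R7=208+4=212
after SUB R0, 1: R0=3-1=2
CMP R0, 1  (cmp 2,1)
JNZ again: taken
after ADD R1, 14: R1=4+14=18
after LOAD R1, [R7]: R1=M[212]=14
after SUB R1, 6: R1=14-6=8
after ADD R7, 4: R7=212+4=216
after SUB R0, 1: R0=2-1=1
CMP R0, 1  (cmp 1,1)
JNZ again: not taken
after SUB R1, 12: R1=8-12=-4
STORE R1, [204] → M[204]=-4
halt.
Total executed instructions: 34.

34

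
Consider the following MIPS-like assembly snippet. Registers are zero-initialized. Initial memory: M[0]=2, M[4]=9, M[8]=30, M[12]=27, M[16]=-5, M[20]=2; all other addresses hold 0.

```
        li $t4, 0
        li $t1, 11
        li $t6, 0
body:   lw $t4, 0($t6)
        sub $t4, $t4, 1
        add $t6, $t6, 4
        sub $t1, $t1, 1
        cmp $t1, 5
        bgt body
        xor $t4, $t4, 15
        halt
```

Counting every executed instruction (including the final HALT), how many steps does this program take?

41

li $t4, 0 → $t4=0
li $t1, 11 → $t1=11
li $t6, 0 → $t6=0
lw $t4, 0($t6) → $t4=M[0]=2
sub $t4, $t4, 1 → $t4=2-1=1
add $t6, $t6, 4 → $t6=0+4=4
sub $t1, $t1, 1 → $t1=11-1=10
cmp $t1, 5  (cmp 10,5)
bgt body: taken
lw $t4, 0($t6) → $t4=M[4]=9
sub $t4, $t4, 1 → $t4=9-1=8
add $t6, $t6, 4 → $t6=4+4=8
sub $t1, $t1, 1 → $t1=10-1=9
cmp $t1, 5  (cmp 9,5)
bgt body: taken
lw $t4, 0($t6) → $t4=M[8]=30
sub $t4, $t4, 1 → $t4=30-1=29
add $t6, $t6, 4 → $t6=8+4=12
sub $t1, $t1, 1 → $t1=9-1=8
cmp $t1, 5  (cmp 8,5)
bgt body: taken
lw $t4, 0($t6) → $t4=M[12]=27
sub $t4, $t4, 1 → $t4=27-1=26
add $t6, $t6, 4 → $t6=12+4=16
sub $t1, $t1, 1 → $t1=8-1=7
cmp $t1, 5  (cmp 7,5)
bgt body: taken
lw $t4, 0($t6) → $t4=M[16]=-5
sub $t4, $t4, 1 → $t4=(-5)-1=-6
add $t6, $t6, 4 → $t6=16+4=20
sub $t1, $t1, 1 → $t1=7-1=6
cmp $t1, 5  (cmp 6,5)
bgt body: taken
lw $t4, 0($t6) → $t4=M[20]=2
sub $t4, $t4, 1 → $t4=2-1=1
add $t6, $t6, 4 → $t6=20+4=24
sub $t1, $t1, 1 → $t1=6-1=5
cmp $t1, 5  (cmp 5,5)
bgt body: not taken
xor $t4, $t4, 15 → $t4=1^15=14
halt.
Total executed instructions: 41.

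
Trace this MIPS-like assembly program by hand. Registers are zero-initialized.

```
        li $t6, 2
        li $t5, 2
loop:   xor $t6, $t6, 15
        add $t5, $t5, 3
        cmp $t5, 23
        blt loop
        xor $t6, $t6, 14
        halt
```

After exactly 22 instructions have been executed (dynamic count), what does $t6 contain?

13

after li $t6, 2: $t6=2
after li $t5, 2: $t5=2
after xor $t6, $t6, 15: $t6=2^15=13
after add $t5, $t5, 3: $t5=2+3=5
cmp $t5, 23  (cmp 5,23)
blt loop: taken
after xor $t6, $t6, 15: $t6=13^15=2
after add $t5, $t5, 3: $t5=5+3=8
cmp $t5, 23  (cmp 8,23)
blt loop: taken
after xor $t6, $t6, 15: $t6=2^15=13
after add $t5, $t5, 3: $t5=8+3=11
cmp $t5, 23  (cmp 11,23)
blt loop: taken
after xor $t6, $t6, 15: $t6=13^15=2
after add $t5, $t5, 3: $t5=11+3=14
cmp $t5, 23  (cmp 14,23)
blt loop: taken
after xor $t6, $t6, 15: $t6=2^15=13
after add $t5, $t5, 3: $t5=14+3=17
cmp $t5, 23  (cmp 17,23)
blt loop: taken
After step 22: $t6 = 13.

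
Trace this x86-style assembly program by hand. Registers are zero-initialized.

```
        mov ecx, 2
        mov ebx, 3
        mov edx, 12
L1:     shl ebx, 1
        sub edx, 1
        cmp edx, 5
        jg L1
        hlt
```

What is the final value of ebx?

384

mov ecx, 2 → ecx=2
mov ebx, 3 → ebx=3
mov edx, 12 → edx=12
shl ebx, 1 → ebx=3<<1=6
sub edx, 1 → edx=12-1=11
cmp edx, 5  (cmp 11,5)
jg L1: taken
shl ebx, 1 → ebx=6<<1=12
sub edx, 1 → edx=11-1=10
cmp edx, 5  (cmp 10,5)
jg L1: taken
shl ebx, 1 → ebx=12<<1=24
sub edx, 1 → edx=10-1=9
cmp edx, 5  (cmp 9,5)
jg L1: taken
shl ebx, 1 → ebx=24<<1=48
sub edx, 1 → edx=9-1=8
cmp edx, 5  (cmp 8,5)
jg L1: taken
shl ebx, 1 → ebx=48<<1=96
sub edx, 1 → edx=8-1=7
cmp edx, 5  (cmp 7,5)
jg L1: taken
shl ebx, 1 → ebx=96<<1=192
sub edx, 1 → edx=7-1=6
cmp edx, 5  (cmp 6,5)
jg L1: taken
shl ebx, 1 → ebx=192<<1=384
sub edx, 1 → edx=6-1=5
cmp edx, 5  (cmp 5,5)
jg L1: not taken
halt.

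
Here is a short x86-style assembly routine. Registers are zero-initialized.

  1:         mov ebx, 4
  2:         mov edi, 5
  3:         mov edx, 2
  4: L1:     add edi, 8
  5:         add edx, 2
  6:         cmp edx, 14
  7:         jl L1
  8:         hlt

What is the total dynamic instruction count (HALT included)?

mov ebx, 4 → ebx=4
mov edi, 5 → edi=5
mov edx, 2 → edx=2
add edi, 8 → edi=5+8=13
add edx, 2 → edx=2+2=4
cmp edx, 14  (cmp 4,14)
jl L1: taken
add edi, 8 → edi=13+8=21
add edx, 2 → edx=4+2=6
cmp edx, 14  (cmp 6,14)
jl L1: taken
add edi, 8 → edi=21+8=29
add edx, 2 → edx=6+2=8
cmp edx, 14  (cmp 8,14)
jl L1: taken
add edi, 8 → edi=29+8=37
add edx, 2 → edx=8+2=10
cmp edx, 14  (cmp 10,14)
jl L1: taken
add edi, 8 → edi=37+8=45
add edx, 2 → edx=10+2=12
cmp edx, 14  (cmp 12,14)
jl L1: taken
add edi, 8 → edi=45+8=53
add edx, 2 → edx=12+2=14
cmp edx, 14  (cmp 14,14)
jl L1: not taken
halt.
Total executed instructions: 28.

28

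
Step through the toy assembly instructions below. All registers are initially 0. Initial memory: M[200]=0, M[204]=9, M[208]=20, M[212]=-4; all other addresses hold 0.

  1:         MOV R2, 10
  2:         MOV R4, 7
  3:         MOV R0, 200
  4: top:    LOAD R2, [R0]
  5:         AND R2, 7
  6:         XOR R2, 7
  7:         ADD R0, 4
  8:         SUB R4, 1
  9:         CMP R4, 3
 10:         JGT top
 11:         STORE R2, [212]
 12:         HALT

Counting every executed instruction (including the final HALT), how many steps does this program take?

R2=10
R4=7
R0=200
R2=M[200]=0
R2=0&7=0
R2=0^7=7
R0=200+4=204
R4=7-1=6
CMP R4, 3  (cmp 6,3)
JGT top: taken
R2=M[204]=9
R2=9&7=1
R2=1^7=6
R0=204+4=208
R4=6-1=5
CMP R4, 3  (cmp 5,3)
JGT top: taken
R2=M[208]=20
R2=20&7=4
R2=4^7=3
R0=208+4=212
R4=5-1=4
CMP R4, 3  (cmp 4,3)
JGT top: taken
R2=M[212]=-4
R2=(-4)&7=4
R2=4^7=3
R0=212+4=216
R4=4-1=3
CMP R4, 3  (cmp 3,3)
JGT top: not taken
STORE R2, [212] → M[212]=3
halt.
Total executed instructions: 33.

33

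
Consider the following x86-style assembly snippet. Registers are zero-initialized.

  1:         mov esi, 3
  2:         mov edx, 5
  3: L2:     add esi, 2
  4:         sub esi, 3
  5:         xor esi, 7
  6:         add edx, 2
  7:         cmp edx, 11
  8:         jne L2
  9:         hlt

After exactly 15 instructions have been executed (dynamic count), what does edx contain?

mov esi, 3 → esi=3
mov edx, 5 → edx=5
add esi, 2 → esi=3+2=5
sub esi, 3 → esi=5-3=2
xor esi, 7 → esi=2^7=5
add edx, 2 → edx=5+2=7
cmp edx, 11  (cmp 7,11)
jne L2: taken
add esi, 2 → esi=5+2=7
sub esi, 3 → esi=7-3=4
xor esi, 7 → esi=4^7=3
add edx, 2 → edx=7+2=9
cmp edx, 11  (cmp 9,11)
jne L2: taken
add esi, 2 → esi=3+2=5
After step 15: edx = 9.

9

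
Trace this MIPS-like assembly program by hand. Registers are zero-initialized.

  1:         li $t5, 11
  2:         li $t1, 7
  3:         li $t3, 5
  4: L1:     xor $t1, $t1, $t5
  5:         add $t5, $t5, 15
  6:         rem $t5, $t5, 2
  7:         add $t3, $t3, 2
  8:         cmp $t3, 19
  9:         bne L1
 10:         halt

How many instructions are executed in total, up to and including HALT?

li $t5, 11 → $t5=11
li $t1, 7 → $t1=7
li $t3, 5 → $t3=5
xor $t1, $t1, $t5 → $t1=7^11=12
add $t5, $t5, 15 → $t5=11+15=26
rem $t5, $t5, 2 → $t5=26%2=0
add $t3, $t3, 2 → $t3=5+2=7
cmp $t3, 19  (cmp 7,19)
bne L1: taken
xor $t1, $t1, $t5 → $t1=12^0=12
add $t5, $t5, 15 → $t5=0+15=15
rem $t5, $t5, 2 → $t5=15%2=1
add $t3, $t3, 2 → $t3=7+2=9
cmp $t3, 19  (cmp 9,19)
bne L1: taken
xor $t1, $t1, $t5 → $t1=12^1=13
add $t5, $t5, 15 → $t5=1+15=16
rem $t5, $t5, 2 → $t5=16%2=0
add $t3, $t3, 2 → $t3=9+2=11
cmp $t3, 19  (cmp 11,19)
bne L1: taken
xor $t1, $t1, $t5 → $t1=13^0=13
add $t5, $t5, 15 → $t5=0+15=15
rem $t5, $t5, 2 → $t5=15%2=1
add $t3, $t3, 2 → $t3=11+2=13
cmp $t3, 19  (cmp 13,19)
bne L1: taken
xor $t1, $t1, $t5 → $t1=13^1=12
add $t5, $t5, 15 → $t5=1+15=16
rem $t5, $t5, 2 → $t5=16%2=0
add $t3, $t3, 2 → $t3=13+2=15
cmp $t3, 19  (cmp 15,19)
bne L1: taken
xor $t1, $t1, $t5 → $t1=12^0=12
add $t5, $t5, 15 → $t5=0+15=15
rem $t5, $t5, 2 → $t5=15%2=1
add $t3, $t3, 2 → $t3=15+2=17
cmp $t3, 19  (cmp 17,19)
bne L1: taken
xor $t1, $t1, $t5 → $t1=12^1=13
add $t5, $t5, 15 → $t5=1+15=16
rem $t5, $t5, 2 → $t5=16%2=0
add $t3, $t3, 2 → $t3=17+2=19
cmp $t3, 19  (cmp 19,19)
bne L1: not taken
halt.
Total executed instructions: 46.

46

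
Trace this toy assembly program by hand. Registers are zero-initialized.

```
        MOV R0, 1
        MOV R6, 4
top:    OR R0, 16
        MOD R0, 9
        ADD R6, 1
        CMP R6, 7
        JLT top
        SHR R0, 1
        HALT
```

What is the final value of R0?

after MOV R0, 1: R0=1
after MOV R6, 4: R6=4
after OR R0, 16: R0=1|16=17
after MOD R0, 9: R0=17%9=8
after ADD R6, 1: R6=4+1=5
CMP R6, 7  (cmp 5,7)
JLT top: taken
after OR R0, 16: R0=8|16=24
after MOD R0, 9: R0=24%9=6
after ADD R6, 1: R6=5+1=6
CMP R6, 7  (cmp 6,7)
JLT top: taken
after OR R0, 16: R0=6|16=22
after MOD R0, 9: R0=22%9=4
after ADD R6, 1: R6=6+1=7
CMP R6, 7  (cmp 7,7)
JLT top: not taken
after SHR R0, 1: R0=4>>1=2
halt.

2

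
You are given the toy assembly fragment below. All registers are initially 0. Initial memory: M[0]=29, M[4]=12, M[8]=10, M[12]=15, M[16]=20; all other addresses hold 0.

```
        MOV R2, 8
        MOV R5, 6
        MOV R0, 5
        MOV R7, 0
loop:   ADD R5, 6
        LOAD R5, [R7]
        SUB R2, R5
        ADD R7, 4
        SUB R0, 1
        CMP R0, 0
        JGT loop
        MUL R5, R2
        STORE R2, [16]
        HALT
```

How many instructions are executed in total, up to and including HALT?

after MOV R2, 8: R2=8
after MOV R5, 6: R5=6
after MOV R0, 5: R0=5
after MOV R7, 0: R7=0
after ADD R5, 6: R5=6+6=12
after LOAD R5, [R7]: R5=M[0]=29
after SUB R2, R5: R2=8-29=-21
after ADD R7, 4: R7=0+4=4
after SUB R0, 1: R0=5-1=4
CMP R0, 0  (cmp 4,0)
JGT loop: taken
after ADD R5, 6: R5=29+6=35
after LOAD R5, [R7]: R5=M[4]=12
after SUB R2, R5: R2=(-21)-12=-33
after ADD R7, 4: R7=4+4=8
after SUB R0, 1: R0=4-1=3
CMP R0, 0  (cmp 3,0)
JGT loop: taken
after ADD R5, 6: R5=12+6=18
after LOAD R5, [R7]: R5=M[8]=10
after SUB R2, R5: R2=(-33)-10=-43
after ADD R7, 4: R7=8+4=12
after SUB R0, 1: R0=3-1=2
CMP R0, 0  (cmp 2,0)
JGT loop: taken
after ADD R5, 6: R5=10+6=16
after LOAD R5, [R7]: R5=M[12]=15
after SUB R2, R5: R2=(-43)-15=-58
after ADD R7, 4: R7=12+4=16
after SUB R0, 1: R0=2-1=1
CMP R0, 0  (cmp 1,0)
JGT loop: taken
after ADD R5, 6: R5=15+6=21
after LOAD R5, [R7]: R5=M[16]=20
after SUB R2, R5: R2=(-58)-20=-78
after ADD R7, 4: R7=16+4=20
after SUB R0, 1: R0=1-1=0
CMP R0, 0  (cmp 0,0)
JGT loop: not taken
after MUL R5, R2: R5=20*(-78)=-1560
STORE R2, [16] → M[16]=-78
halt.
Total executed instructions: 42.

42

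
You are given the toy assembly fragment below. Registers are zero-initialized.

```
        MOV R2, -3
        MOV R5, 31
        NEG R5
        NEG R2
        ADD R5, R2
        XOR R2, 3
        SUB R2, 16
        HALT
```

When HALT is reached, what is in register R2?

R2=-3
R5=31
R5=-(31)=-31
R2=-(-3)=3
R5=(-31)+3=-28
R2=3^3=0
R2=0-16=-16
halt.

-16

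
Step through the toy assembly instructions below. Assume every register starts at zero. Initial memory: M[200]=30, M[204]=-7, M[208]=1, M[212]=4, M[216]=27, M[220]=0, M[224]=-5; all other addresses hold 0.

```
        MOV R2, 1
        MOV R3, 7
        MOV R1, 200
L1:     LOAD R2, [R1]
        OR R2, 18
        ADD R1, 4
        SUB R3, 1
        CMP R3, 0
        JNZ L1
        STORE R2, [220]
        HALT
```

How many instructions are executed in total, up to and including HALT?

R2=1
R3=7
R1=200
R2=M[200]=30
R2=30|18=30
R1=200+4=204
R3=7-1=6
CMP R3, 0  (cmp 6,0)
JNZ L1: taken
R2=M[204]=-7
R2=(-7)|18=-5
R1=204+4=208
R3=6-1=5
CMP R3, 0  (cmp 5,0)
JNZ L1: taken
R2=M[208]=1
R2=1|18=19
R1=208+4=212
R3=5-1=4
CMP R3, 0  (cmp 4,0)
JNZ L1: taken
R2=M[212]=4
R2=4|18=22
R1=212+4=216
R3=4-1=3
CMP R3, 0  (cmp 3,0)
JNZ L1: taken
R2=M[216]=27
R2=27|18=27
R1=216+4=220
R3=3-1=2
CMP R3, 0  (cmp 2,0)
JNZ L1: taken
R2=M[220]=0
R2=0|18=18
R1=220+4=224
R3=2-1=1
CMP R3, 0  (cmp 1,0)
JNZ L1: taken
R2=M[224]=-5
R2=(-5)|18=-5
R1=224+4=228
R3=1-1=0
CMP R3, 0  (cmp 0,0)
JNZ L1: not taken
STORE R2, [220] → M[220]=-5
halt.
Total executed instructions: 47.

47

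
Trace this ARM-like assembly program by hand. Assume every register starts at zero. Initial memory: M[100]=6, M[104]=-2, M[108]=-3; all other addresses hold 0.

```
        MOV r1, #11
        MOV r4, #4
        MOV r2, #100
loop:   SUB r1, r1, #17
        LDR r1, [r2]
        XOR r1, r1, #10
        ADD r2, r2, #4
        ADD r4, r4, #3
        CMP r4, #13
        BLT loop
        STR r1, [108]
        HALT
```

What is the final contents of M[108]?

r1=11
r4=4
r2=100
r1=11-17=-6
r1=M[100]=6
r1=6^10=12
r2=100+4=104
r4=4+3=7
CMP r4, #13  (cmp 7,13)
BLT loop: taken
r1=12-17=-5
r1=M[104]=-2
r1=(-2)^10=-12
r2=104+4=108
r4=7+3=10
CMP r4, #13  (cmp 10,13)
BLT loop: taken
r1=(-12)-17=-29
r1=M[108]=-3
r1=(-3)^10=-9
r2=108+4=112
r4=10+3=13
CMP r4, #13  (cmp 13,13)
BLT loop: not taken
STR r1, [108] → M[108]=-9
halt.

-9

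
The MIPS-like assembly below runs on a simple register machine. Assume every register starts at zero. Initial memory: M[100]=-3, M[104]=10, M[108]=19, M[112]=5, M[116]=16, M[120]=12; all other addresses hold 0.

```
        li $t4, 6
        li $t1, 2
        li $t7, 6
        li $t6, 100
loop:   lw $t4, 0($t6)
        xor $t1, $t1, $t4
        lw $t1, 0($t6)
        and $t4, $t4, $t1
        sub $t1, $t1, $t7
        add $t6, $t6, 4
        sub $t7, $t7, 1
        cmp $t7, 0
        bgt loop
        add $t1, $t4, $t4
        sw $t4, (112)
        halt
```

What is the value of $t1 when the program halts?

after li $t4, 6: $t4=6
after li $t1, 2: $t1=2
after li $t7, 6: $t7=6
after li $t6, 100: $t6=100
after lw $t4, 0($t6): $t4=M[100]=-3
after xor $t1, $t1, $t4: $t1=2^(-3)=-1
after lw $t1, 0($t6): $t1=M[100]=-3
after and $t4, $t4, $t1: $t4=(-3)&(-3)=-3
after sub $t1, $t1, $t7: $t1=(-3)-6=-9
after add $t6, $t6, 4: $t6=100+4=104
after sub $t7, $t7, 1: $t7=6-1=5
cmp $t7, 0  (cmp 5,0)
bgt loop: taken
after lw $t4, 0($t6): $t4=M[104]=10
after xor $t1, $t1, $t4: $t1=(-9)^10=-3
after lw $t1, 0($t6): $t1=M[104]=10
after and $t4, $t4, $t1: $t4=10&10=10
after sub $t1, $t1, $t7: $t1=10-5=5
after add $t6, $t6, 4: $t6=104+4=108
after sub $t7, $t7, 1: $t7=5-1=4
cmp $t7, 0  (cmp 4,0)
bgt loop: taken
after lw $t4, 0($t6): $t4=M[108]=19
after xor $t1, $t1, $t4: $t1=5^19=22
after lw $t1, 0($t6): $t1=M[108]=19
after and $t4, $t4, $t1: $t4=19&19=19
after sub $t1, $t1, $t7: $t1=19-4=15
after add $t6, $t6, 4: $t6=108+4=112
after sub $t7, $t7, 1: $t7=4-1=3
cmp $t7, 0  (cmp 3,0)
bgt loop: taken
after lw $t4, 0($t6): $t4=M[112]=5
after xor $t1, $t1, $t4: $t1=15^5=10
after lw $t1, 0($t6): $t1=M[112]=5
after and $t4, $t4, $t1: $t4=5&5=5
after sub $t1, $t1, $t7: $t1=5-3=2
after add $t6, $t6, 4: $t6=112+4=116
after sub $t7, $t7, 1: $t7=3-1=2
cmp $t7, 0  (cmp 2,0)
bgt loop: taken
after lw $t4, 0($t6): $t4=M[116]=16
after xor $t1, $t1, $t4: $t1=2^16=18
after lw $t1, 0($t6): $t1=M[116]=16
after and $t4, $t4, $t1: $t4=16&16=16
after sub $t1, $t1, $t7: $t1=16-2=14
after add $t6, $t6, 4: $t6=116+4=120
after sub $t7, $t7, 1: $t7=2-1=1
cmp $t7, 0  (cmp 1,0)
bgt loop: taken
after lw $t4, 0($t6): $t4=M[120]=12
after xor $t1, $t1, $t4: $t1=14^12=2
after lw $t1, 0($t6): $t1=M[120]=12
after and $t4, $t4, $t1: $t4=12&12=12
after sub $t1, $t1, $t7: $t1=12-1=11
after add $t6, $t6, 4: $t6=120+4=124
after sub $t7, $t7, 1: $t7=1-1=0
cmp $t7, 0  (cmp 0,0)
bgt loop: not taken
after add $t1, $t4, $t4: $t1=12+12=24
sw $t4, (112) → M[112]=12
halt.

24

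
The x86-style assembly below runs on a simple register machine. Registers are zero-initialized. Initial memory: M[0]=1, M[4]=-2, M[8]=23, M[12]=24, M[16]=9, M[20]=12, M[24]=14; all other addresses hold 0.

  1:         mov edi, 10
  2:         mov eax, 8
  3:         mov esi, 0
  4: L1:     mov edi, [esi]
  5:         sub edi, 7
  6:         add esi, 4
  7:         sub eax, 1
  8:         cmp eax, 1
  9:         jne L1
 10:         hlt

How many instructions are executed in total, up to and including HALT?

46

after mov edi, 10: edi=10
after mov eax, 8: eax=8
after mov esi, 0: esi=0
after mov edi, [esi]: edi=M[0]=1
after sub edi, 7: edi=1-7=-6
after add esi, 4: esi=0+4=4
after sub eax, 1: eax=8-1=7
cmp eax, 1  (cmp 7,1)
jne L1: taken
after mov edi, [esi]: edi=M[4]=-2
after sub edi, 7: edi=(-2)-7=-9
after add esi, 4: esi=4+4=8
after sub eax, 1: eax=7-1=6
cmp eax, 1  (cmp 6,1)
jne L1: taken
after mov edi, [esi]: edi=M[8]=23
after sub edi, 7: edi=23-7=16
after add esi, 4: esi=8+4=12
after sub eax, 1: eax=6-1=5
cmp eax, 1  (cmp 5,1)
jne L1: taken
after mov edi, [esi]: edi=M[12]=24
after sub edi, 7: edi=24-7=17
after add esi, 4: esi=12+4=16
after sub eax, 1: eax=5-1=4
cmp eax, 1  (cmp 4,1)
jne L1: taken
after mov edi, [esi]: edi=M[16]=9
after sub edi, 7: edi=9-7=2
after add esi, 4: esi=16+4=20
after sub eax, 1: eax=4-1=3
cmp eax, 1  (cmp 3,1)
jne L1: taken
after mov edi, [esi]: edi=M[20]=12
after sub edi, 7: edi=12-7=5
after add esi, 4: esi=20+4=24
after sub eax, 1: eax=3-1=2
cmp eax, 1  (cmp 2,1)
jne L1: taken
after mov edi, [esi]: edi=M[24]=14
after sub edi, 7: edi=14-7=7
after add esi, 4: esi=24+4=28
after sub eax, 1: eax=2-1=1
cmp eax, 1  (cmp 1,1)
jne L1: not taken
halt.
Total executed instructions: 46.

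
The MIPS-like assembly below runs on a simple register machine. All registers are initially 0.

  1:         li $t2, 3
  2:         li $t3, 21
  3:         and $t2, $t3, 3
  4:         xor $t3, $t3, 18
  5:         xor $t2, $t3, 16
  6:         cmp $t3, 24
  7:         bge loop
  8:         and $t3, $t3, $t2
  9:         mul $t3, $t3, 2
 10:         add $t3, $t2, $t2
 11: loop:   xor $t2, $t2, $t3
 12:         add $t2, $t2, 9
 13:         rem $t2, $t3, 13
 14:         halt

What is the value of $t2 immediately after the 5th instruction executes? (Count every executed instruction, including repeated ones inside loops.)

$t2=3
$t3=21
$t2=21&3=1
$t3=21^18=7
$t2=7^16=23
After step 5: $t2 = 23.

23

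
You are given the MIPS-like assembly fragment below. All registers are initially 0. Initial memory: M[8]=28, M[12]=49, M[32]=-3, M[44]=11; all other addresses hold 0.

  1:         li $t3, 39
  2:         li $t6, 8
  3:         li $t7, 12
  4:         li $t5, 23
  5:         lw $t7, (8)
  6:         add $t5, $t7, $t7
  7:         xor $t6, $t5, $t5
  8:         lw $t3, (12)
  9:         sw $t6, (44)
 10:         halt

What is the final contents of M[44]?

0

li $t3, 39 → $t3=39
li $t6, 8 → $t6=8
li $t7, 12 → $t7=12
li $t5, 23 → $t5=23
lw $t7, (8) → $t7=M[8]=28
add $t5, $t7, $t7 → $t5=28+28=56
xor $t6, $t5, $t5 → $t6=56^56=0
lw $t3, (12) → $t3=M[12]=49
sw $t6, (44) → M[44]=0
halt.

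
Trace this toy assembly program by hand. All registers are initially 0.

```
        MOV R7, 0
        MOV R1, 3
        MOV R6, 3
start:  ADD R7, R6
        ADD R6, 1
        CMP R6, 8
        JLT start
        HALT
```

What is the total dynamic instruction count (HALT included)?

after MOV R7, 0: R7=0
after MOV R1, 3: R1=3
after MOV R6, 3: R6=3
after ADD R7, R6: R7=0+3=3
after ADD R6, 1: R6=3+1=4
CMP R6, 8  (cmp 4,8)
JLT start: taken
after ADD R7, R6: R7=3+4=7
after ADD R6, 1: R6=4+1=5
CMP R6, 8  (cmp 5,8)
JLT start: taken
after ADD R7, R6: R7=7+5=12
after ADD R6, 1: R6=5+1=6
CMP R6, 8  (cmp 6,8)
JLT start: taken
after ADD R7, R6: R7=12+6=18
after ADD R6, 1: R6=6+1=7
CMP R6, 8  (cmp 7,8)
JLT start: taken
after ADD R7, R6: R7=18+7=25
after ADD R6, 1: R6=7+1=8
CMP R6, 8  (cmp 8,8)
JLT start: not taken
halt.
Total executed instructions: 24.

24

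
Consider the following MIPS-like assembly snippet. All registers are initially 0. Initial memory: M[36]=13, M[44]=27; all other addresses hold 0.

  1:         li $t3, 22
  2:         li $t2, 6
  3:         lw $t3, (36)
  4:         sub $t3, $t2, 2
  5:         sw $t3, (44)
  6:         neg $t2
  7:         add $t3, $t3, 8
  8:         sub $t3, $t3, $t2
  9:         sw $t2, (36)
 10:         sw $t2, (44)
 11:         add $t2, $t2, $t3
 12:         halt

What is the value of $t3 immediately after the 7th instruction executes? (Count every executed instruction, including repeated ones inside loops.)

12

after li $t3, 22: $t3=22
after li $t2, 6: $t2=6
after lw $t3, (36): $t3=M[36]=13
after sub $t3, $t2, 2: $t3=6-2=4
sw $t3, (44) → M[44]=4
after neg $t2: $t2=-(6)=-6
after add $t3, $t3, 8: $t3=4+8=12
After step 7: $t3 = 12.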